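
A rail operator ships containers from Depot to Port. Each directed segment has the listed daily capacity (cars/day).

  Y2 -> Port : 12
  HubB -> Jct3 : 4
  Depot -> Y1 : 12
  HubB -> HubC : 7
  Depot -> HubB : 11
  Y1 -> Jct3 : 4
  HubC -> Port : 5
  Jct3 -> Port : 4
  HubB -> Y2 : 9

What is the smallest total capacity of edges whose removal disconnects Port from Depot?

Augment Depot→HubB→Y2→Port: bottleneck 9, flow now 9.
Augment Depot→HubB→Jct3→Port: bottleneck 2, flow now 11.
Augment Depot→Y1→Jct3→Port: bottleneck 2, flow now 13.
Augment Depot→Y1→Jct3→HubB→HubC→Port: bottleneck 2, flow now 15. (uses reverse residual edge)
No augmenting path remains; maximum flow = 15.
By max-flow min-cut, the minimum cut capacity equals the max flow.
In the residual graph, reachable from Depot: {Depot, Y1}.
Min-cut edges: Depot→HubB (11), Y1→Jct3 (4); capacity 11 + 4 = 15.

15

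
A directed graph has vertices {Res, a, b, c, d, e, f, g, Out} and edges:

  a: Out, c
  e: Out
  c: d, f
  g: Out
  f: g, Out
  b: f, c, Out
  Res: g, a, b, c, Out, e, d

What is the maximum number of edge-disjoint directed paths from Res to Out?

Assign every edge capacity 1; by Menger, the answer equals the max flow.
Path Res→Out (+1); total 1.
Path Res→a→Out (+1); total 2.
Path Res→b→Out (+1); total 3.
Path Res→e→Out (+1); total 4.
Path Res→g→Out (+1); total 5.
Path Res→c→f→Out (+1); total 6.
No residual Res→Out path; max flow = 6.
Certifying cut of size 6: {Res→Out, Res→a, Res→b, Res→c, Res→e, Res→g}.

6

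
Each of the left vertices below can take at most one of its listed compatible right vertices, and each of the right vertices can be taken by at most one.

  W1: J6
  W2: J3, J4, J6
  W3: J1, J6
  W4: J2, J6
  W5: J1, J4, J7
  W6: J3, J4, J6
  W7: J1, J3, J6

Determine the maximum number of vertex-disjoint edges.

6

Unit-capacity flow: source→left, listed edges, right→sink; max matching = max flow.
Augmenting path W1→J6 (+1); matched 1.
Augmenting path W2→J3 (+1); matched 2.
Augmenting path W3→J1 (+1); matched 3.
Augmenting path W4→J2 (+1); matched 4.
Augmenting path W5→J4 (+1); matched 5.
Augmenting path W6→J4→W5→J7 (+1); matched 6.
No augmenting path remains; maximum matching = 6.
König certificate: {W4, W5, J1, J3, J4, J6} is a vertex cover of size 6 (every listed pair touches it), so no matching can be larger.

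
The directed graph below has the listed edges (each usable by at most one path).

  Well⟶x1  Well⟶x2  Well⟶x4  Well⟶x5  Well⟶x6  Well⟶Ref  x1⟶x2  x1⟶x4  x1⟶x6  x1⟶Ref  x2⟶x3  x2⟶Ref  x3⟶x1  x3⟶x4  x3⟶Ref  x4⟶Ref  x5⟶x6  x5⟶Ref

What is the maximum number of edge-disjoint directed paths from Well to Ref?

5

Assign every edge capacity 1; by Menger, the answer equals the max flow.
Path Well→Ref (+1); total 1.
Path Well→x1→Ref (+1); total 2.
Path Well→x2→Ref (+1); total 3.
Path Well→x4→Ref (+1); total 4.
Path Well→x5→Ref (+1); total 5.
No residual Well→Ref path; max flow = 5.
Certifying cut of size 5: {Well→Ref, Well→x1, Well→x2, Well→x4, Well→x5}.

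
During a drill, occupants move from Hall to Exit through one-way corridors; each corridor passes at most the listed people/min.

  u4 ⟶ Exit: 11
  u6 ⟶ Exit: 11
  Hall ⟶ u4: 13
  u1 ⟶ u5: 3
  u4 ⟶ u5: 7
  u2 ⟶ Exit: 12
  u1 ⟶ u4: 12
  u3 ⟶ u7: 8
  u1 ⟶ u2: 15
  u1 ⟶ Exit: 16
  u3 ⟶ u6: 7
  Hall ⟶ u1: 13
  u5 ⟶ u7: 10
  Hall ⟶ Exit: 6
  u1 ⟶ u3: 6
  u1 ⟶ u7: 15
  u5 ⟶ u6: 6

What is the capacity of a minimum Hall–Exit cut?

32

Augment Hall→Exit: bottleneck 6, flow now 6.
Augment Hall→u1→Exit: bottleneck 13, flow now 19.
Augment Hall→u4→Exit: bottleneck 11, flow now 30.
Augment Hall→u4→u5→u6→Exit: bottleneck 2, flow now 32.
No augmenting path remains; maximum flow = 32.
By max-flow min-cut, the minimum cut capacity equals the max flow.
In the residual graph, reachable from Hall: {Hall}.
Min-cut edges: Hall→u1 (13), Hall→u4 (13), Hall→Exit (6); capacity 13 + 13 + 6 = 32.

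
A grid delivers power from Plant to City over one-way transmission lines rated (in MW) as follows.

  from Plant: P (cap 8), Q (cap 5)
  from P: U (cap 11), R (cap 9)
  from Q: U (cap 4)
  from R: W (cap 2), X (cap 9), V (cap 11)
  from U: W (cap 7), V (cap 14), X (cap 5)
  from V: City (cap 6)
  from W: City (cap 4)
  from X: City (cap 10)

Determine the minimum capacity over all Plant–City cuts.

12

Augment Plant→P→R→V→City: bottleneck 6, flow now 6.
Augment Plant→P→R→W→City: bottleneck 2, flow now 8.
Augment Plant→Q→U→W→City: bottleneck 2, flow now 10.
Augment Plant→Q→U→X→City: bottleneck 2, flow now 12.
No augmenting path remains; maximum flow = 12.
By max-flow min-cut, the minimum cut capacity equals the max flow.
In the residual graph, reachable from Plant: {Plant, Q}.
Min-cut edges: Plant→P (8), Q→U (4); capacity 8 + 4 = 12.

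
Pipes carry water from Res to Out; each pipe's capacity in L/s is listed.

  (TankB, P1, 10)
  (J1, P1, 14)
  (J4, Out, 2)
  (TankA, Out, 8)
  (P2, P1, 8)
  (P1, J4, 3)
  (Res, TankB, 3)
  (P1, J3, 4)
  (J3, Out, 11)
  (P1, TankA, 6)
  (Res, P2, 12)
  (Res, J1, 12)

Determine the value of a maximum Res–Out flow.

12

Augment Res→P2→P1→TankA→Out: bottleneck 6, flow now 6.
Augment Res→P2→P1→J4→Out: bottleneck 2, flow now 8.
Augment Res→TankB→P1→J3→Out: bottleneck 3, flow now 11.
Augment Res→J1→P1→J3→Out: bottleneck 1, flow now 12.
No augmenting path remains; maximum flow = 12.
In the residual graph, reachable from Res: {Res, P2, TankB, J1, P1, J4}.
Min-cut edges: P1→TankA (6), P1→J3 (4), J4→Out (2); capacity 6 + 4 + 2 = 12.
This cut is saturated, so no flow can exceed 12.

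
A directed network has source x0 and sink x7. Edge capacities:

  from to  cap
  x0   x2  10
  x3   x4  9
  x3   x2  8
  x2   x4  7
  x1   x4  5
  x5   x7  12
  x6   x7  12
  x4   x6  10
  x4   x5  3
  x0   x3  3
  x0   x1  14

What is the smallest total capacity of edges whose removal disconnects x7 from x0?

Augment x0→x1→x4→x5→x7: bottleneck 3, flow now 3.
Augment x0→x1→x4→x6→x7: bottleneck 2, flow now 5.
Augment x0→x2→x4→x6→x7: bottleneck 7, flow now 12.
Augment x0→x3→x4→x6→x7: bottleneck 1, flow now 13.
No augmenting path remains; maximum flow = 13.
By max-flow min-cut, the minimum cut capacity equals the max flow.
In the residual graph, reachable from x0: {x0, x1, x2, x3, x4}.
Min-cut edges: x4→x5 (3), x4→x6 (10); capacity 3 + 10 = 13.

13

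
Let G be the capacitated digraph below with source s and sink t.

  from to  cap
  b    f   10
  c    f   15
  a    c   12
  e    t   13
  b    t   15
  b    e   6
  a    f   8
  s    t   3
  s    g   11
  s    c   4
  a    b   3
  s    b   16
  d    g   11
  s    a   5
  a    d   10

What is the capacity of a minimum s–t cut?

Augment s→t: bottleneck 3, flow now 3.
Augment s→b→t: bottleneck 15, flow now 18.
Augment s→b→e→t: bottleneck 1, flow now 19.
Augment s→a→b→e→t: bottleneck 3, flow now 22.
No augmenting path remains; maximum flow = 22.
By max-flow min-cut, the minimum cut capacity equals the max flow.
In the residual graph, reachable from s: {s, a, c, d, f, g}.
Min-cut edges: s→b (16), s→t (3), a→b (3); capacity 16 + 3 + 3 = 22.

22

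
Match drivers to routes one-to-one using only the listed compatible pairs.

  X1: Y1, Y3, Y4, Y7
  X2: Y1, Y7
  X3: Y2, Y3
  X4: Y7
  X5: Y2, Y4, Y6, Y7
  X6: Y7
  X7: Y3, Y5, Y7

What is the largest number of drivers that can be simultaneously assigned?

Unit-capacity flow: source→left, listed edges, right→sink; max matching = max flow.
Augmenting path X1→Y1 (+1); matched 1.
Augmenting path X2→Y7 (+1); matched 2.
Augmenting path X3→Y2 (+1); matched 3.
Augmenting path X5→Y4 (+1); matched 4.
Augmenting path X7→Y3 (+1); matched 5.
Augmenting path X4→Y7→X2→Y1→X1→Y3→X7→Y5 (+1); matched 6.
No augmenting path remains; maximum matching = 6.
König certificate: {X1, X2, X3, X5, X7, Y7} is a vertex cover of size 6 (every listed pair touches it), so no matching can be larger.

6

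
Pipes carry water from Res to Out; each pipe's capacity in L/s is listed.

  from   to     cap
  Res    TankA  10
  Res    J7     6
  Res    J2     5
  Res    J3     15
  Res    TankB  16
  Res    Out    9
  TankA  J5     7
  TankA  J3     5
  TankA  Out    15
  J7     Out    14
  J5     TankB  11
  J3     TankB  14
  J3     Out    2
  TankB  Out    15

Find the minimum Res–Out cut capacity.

Augment Res→Out: bottleneck 9, flow now 9.
Augment Res→TankA→Out: bottleneck 10, flow now 19.
Augment Res→J7→Out: bottleneck 6, flow now 25.
Augment Res→J3→Out: bottleneck 2, flow now 27.
Augment Res→TankB→Out: bottleneck 15, flow now 42.
No augmenting path remains; maximum flow = 42.
By max-flow min-cut, the minimum cut capacity equals the max flow.
In the residual graph, reachable from Res: {Res, J2, J3, TankB}.
Min-cut edges: Res→TankA (10), Res→J7 (6), Res→Out (9), J3→Out (2), TankB→Out (15); capacity 10 + 6 + 9 + 2 + 15 = 42.

42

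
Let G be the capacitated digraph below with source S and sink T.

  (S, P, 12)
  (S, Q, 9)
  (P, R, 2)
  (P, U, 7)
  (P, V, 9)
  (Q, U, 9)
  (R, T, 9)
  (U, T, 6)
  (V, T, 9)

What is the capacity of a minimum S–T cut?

17

Augment S→P→R→T: bottleneck 2, flow now 2.
Augment S→P→U→T: bottleneck 6, flow now 8.
Augment S→P→V→T: bottleneck 4, flow now 12.
Augment S→Q→U→P→V→T: bottleneck 5, flow now 17. (uses reverse residual edge)
No augmenting path remains; maximum flow = 17.
By max-flow min-cut, the minimum cut capacity equals the max flow.
In the residual graph, reachable from S: {S, P, Q, U}.
Min-cut edges: P→R (2), P→V (9), U→T (6); capacity 2 + 9 + 6 = 17.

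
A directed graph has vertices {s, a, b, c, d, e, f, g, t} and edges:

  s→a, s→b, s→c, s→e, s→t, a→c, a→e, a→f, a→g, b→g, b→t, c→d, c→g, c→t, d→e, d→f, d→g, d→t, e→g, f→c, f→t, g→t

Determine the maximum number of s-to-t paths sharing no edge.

5

Assign every edge capacity 1; by Menger, the answer equals the max flow.
Path s→t (+1); total 1.
Path s→b→t (+1); total 2.
Path s→c→t (+1); total 3.
Path s→a→f→t (+1); total 4.
Path s→e→g→t (+1); total 5.
No residual s→t path; max flow = 5.
Certifying cut of size 5: {s→a, s→b, s→c, s→e, s→t}.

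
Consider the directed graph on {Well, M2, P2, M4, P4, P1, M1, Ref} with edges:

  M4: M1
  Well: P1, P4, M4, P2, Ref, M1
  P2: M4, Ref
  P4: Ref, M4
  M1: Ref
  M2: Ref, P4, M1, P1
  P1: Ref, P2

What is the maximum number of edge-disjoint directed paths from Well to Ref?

5

Assign every edge capacity 1; by Menger, the answer equals the max flow.
Path Well→Ref (+1); total 1.
Path Well→P2→Ref (+1); total 2.
Path Well→P4→Ref (+1); total 3.
Path Well→P1→Ref (+1); total 4.
Path Well→M1→Ref (+1); total 5.
No residual Well→Ref path; max flow = 5.
Certifying cut of size 5: {M1→Ref, Well→P1, Well→P2, Well→P4, Well→Ref}.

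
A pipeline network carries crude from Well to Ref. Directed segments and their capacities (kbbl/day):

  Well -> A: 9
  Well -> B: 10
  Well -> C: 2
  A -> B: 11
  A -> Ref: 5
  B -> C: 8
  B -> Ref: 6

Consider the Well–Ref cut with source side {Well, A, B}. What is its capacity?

Edges leaving {Well, A, B}: Well→C (2), A→Ref (5), B→C (8), B→Ref (6).
Cut capacity = 2 + 5 + 8 + 6 = 21.

21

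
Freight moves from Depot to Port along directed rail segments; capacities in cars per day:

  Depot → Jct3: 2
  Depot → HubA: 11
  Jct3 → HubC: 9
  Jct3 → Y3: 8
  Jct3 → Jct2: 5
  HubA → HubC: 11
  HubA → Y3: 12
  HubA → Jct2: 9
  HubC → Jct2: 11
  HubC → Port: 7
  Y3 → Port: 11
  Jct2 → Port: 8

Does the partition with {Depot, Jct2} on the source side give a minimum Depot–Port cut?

No — its capacity is 21, but the minimum cut has capacity 13.

Given cut capacity: 2 + 11 + 8 = 21.
Augment Depot→Jct3→HubC→Port: bottleneck 2, flow now 2.
Augment Depot→HubA→HubC→Port: bottleneck 5, flow now 7.
Augment Depot→HubA→Y3→Port: bottleneck 6, flow now 13.
No augmenting path remains; maximum flow = 13.
In the residual graph, reachable from Depot: {Depot}.
Min-cut edges: Depot→Jct3 (2), Depot→HubA (11); capacity 2 + 11 = 13.
Cut capacity 21 exceeds the max flow 13, so it is not minimum.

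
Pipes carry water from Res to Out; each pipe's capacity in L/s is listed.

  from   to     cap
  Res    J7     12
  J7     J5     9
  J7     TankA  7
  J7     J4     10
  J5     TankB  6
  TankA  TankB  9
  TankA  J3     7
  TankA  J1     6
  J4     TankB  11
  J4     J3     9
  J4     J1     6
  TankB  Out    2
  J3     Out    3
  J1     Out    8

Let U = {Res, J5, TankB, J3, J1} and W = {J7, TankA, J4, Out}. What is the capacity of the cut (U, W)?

25

Edges leaving {Res, J5, TankB, J3, J1}: Res→J7 (12), TankB→Out (2), J3→Out (3), J1→Out (8).
Cut capacity = 12 + 2 + 3 + 8 = 25.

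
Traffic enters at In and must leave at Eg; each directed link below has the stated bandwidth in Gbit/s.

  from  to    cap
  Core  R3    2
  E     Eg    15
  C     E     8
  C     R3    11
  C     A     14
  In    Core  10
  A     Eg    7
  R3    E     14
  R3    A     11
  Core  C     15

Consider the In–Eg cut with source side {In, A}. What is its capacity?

17

Edges leaving {In, A}: In→Core (10), A→Eg (7).
Cut capacity = 10 + 7 = 17.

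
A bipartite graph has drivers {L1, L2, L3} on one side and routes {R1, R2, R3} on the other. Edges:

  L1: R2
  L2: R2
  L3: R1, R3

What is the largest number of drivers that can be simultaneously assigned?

2

Unit-capacity flow: source→left, listed edges, right→sink; max matching = max flow.
Augmenting path L1→R2 (+1); matched 1.
Augmenting path L3→R1 (+1); matched 2.
No augmenting path remains; maximum matching = 2.
König certificate: {L3, R2} is a vertex cover of size 2 (every listed pair touches it), so no matching can be larger.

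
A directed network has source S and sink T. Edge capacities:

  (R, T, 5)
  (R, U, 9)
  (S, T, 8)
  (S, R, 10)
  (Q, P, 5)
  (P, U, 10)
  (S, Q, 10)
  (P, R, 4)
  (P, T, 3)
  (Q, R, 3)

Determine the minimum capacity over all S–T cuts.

16

Augment S→T: bottleneck 8, flow now 8.
Augment S→R→T: bottleneck 5, flow now 13.
Augment S→Q→P→T: bottleneck 3, flow now 16.
No augmenting path remains; maximum flow = 16.
By max-flow min-cut, the minimum cut capacity equals the max flow.
In the residual graph, reachable from S: {S, P, Q, R, U}.
Min-cut edges: S→T (8), P→T (3), R→T (5); capacity 8 + 3 + 5 = 16.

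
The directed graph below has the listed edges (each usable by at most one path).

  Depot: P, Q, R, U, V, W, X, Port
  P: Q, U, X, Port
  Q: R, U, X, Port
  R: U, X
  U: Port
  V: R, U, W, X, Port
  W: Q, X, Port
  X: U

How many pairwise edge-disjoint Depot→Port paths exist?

6

Assign every edge capacity 1; by Menger, the answer equals the max flow.
Path Depot→Port (+1); total 1.
Path Depot→P→Port (+1); total 2.
Path Depot→Q→Port (+1); total 3.
Path Depot→U→Port (+1); total 4.
Path Depot→V→Port (+1); total 5.
Path Depot→W→Port (+1); total 6.
No residual Depot→Port path; max flow = 6.
Certifying cut of size 6: {Depot→P, Depot→Port, Depot→Q, Depot→V, Depot→W, U→Port}.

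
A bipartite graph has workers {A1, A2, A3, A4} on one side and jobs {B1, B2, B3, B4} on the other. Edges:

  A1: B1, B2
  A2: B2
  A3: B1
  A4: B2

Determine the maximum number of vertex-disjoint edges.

2

Unit-capacity flow: source→left, listed edges, right→sink; max matching = max flow.
Augmenting path A1→B1 (+1); matched 1.
Augmenting path A2→B2 (+1); matched 2.
No augmenting path remains; maximum matching = 2.
König certificate: {B1, B2} is a vertex cover of size 2 (every listed pair touches it), so no matching can be larger.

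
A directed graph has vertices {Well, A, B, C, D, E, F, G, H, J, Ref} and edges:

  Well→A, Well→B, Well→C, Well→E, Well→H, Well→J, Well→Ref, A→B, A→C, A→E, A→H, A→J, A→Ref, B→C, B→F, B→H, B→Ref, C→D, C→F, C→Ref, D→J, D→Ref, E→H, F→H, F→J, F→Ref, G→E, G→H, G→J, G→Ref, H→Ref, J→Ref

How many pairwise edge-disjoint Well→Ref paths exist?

6

Assign every edge capacity 1; by Menger, the answer equals the max flow.
Path Well→Ref (+1); total 1.
Path Well→A→Ref (+1); total 2.
Path Well→B→Ref (+1); total 3.
Path Well→C→Ref (+1); total 4.
Path Well→H→Ref (+1); total 5.
Path Well→J→Ref (+1); total 6.
No residual Well→Ref path; max flow = 6.
Certifying cut of size 6: {H→Ref, Well→A, Well→B, Well→C, Well→J, Well→Ref}.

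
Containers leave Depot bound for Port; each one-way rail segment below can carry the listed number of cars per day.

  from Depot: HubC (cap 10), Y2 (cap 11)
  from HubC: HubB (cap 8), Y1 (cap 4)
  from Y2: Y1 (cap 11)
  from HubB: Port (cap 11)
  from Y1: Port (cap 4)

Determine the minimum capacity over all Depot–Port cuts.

Augment Depot→HubC→HubB→Port: bottleneck 8, flow now 8.
Augment Depot→HubC→Y1→Port: bottleneck 2, flow now 10.
Augment Depot→Y2→Y1→Port: bottleneck 2, flow now 12.
No augmenting path remains; maximum flow = 12.
By max-flow min-cut, the minimum cut capacity equals the max flow.
In the residual graph, reachable from Depot: {Depot, HubC, Y2, Y1}.
Min-cut edges: HubC→HubB (8), Y1→Port (4); capacity 8 + 4 = 12.

12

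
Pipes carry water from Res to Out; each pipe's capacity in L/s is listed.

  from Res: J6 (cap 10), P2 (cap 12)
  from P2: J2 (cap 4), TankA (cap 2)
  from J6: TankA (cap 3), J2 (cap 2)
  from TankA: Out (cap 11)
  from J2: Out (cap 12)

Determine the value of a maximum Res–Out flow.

11

Augment Res→P2→TankA→Out: bottleneck 2, flow now 2.
Augment Res→P2→J2→Out: bottleneck 4, flow now 6.
Augment Res→J6→TankA→Out: bottleneck 3, flow now 9.
Augment Res→J6→J2→Out: bottleneck 2, flow now 11.
No augmenting path remains; maximum flow = 11.
In the residual graph, reachable from Res: {Res, P2, J6}.
Min-cut edges: P2→TankA (2), P2→J2 (4), J6→TankA (3), J6→J2 (2); capacity 2 + 4 + 3 + 2 = 11.
This cut is saturated, so no flow can exceed 11.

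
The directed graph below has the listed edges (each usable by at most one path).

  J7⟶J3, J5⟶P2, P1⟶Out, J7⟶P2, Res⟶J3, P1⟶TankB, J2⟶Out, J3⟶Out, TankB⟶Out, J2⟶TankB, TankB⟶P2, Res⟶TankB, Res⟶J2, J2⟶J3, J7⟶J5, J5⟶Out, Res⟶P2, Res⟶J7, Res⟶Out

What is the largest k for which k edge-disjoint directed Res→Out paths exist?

5

Assign every edge capacity 1; by Menger, the answer equals the max flow.
Path Res→Out (+1); total 1.
Path Res→J3→Out (+1); total 2.
Path Res→J2→Out (+1); total 3.
Path Res→TankB→Out (+1); total 4.
Path Res→J7→J5→Out (+1); total 5.
No residual Res→Out path; max flow = 5.
Certifying cut of size 5: {Res→J2, Res→J3, Res→J7, Res→Out, Res→TankB}.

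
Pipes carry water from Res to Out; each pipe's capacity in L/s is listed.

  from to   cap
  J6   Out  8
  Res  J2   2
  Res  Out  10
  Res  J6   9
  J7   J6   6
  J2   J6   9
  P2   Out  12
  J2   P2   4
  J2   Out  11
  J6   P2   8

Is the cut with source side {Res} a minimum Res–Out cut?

Given cut capacity: 2 + 9 + 10 = 21.
Augment Res→Out: bottleneck 10, flow now 10.
Augment Res→J2→Out: bottleneck 2, flow now 12.
Augment Res→J6→Out: bottleneck 8, flow now 20.
Augment Res→J6→P2→Out: bottleneck 1, flow now 21.
No augmenting path remains; maximum flow = 21.
Cut capacity 21 equals the max flow, so it is a minimum cut.

Yes — it is a minimum cut (capacity 21).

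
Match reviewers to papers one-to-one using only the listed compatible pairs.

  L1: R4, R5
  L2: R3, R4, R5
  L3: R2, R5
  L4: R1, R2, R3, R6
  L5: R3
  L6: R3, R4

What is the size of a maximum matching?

5

Unit-capacity flow: source→left, listed edges, right→sink; max matching = max flow.
Augmenting path L1→R4 (+1); matched 1.
Augmenting path L2→R3 (+1); matched 2.
Augmenting path L3→R2 (+1); matched 3.
Augmenting path L4→R1 (+1); matched 4.
Augmenting path L5→R3→L2→R5 (+1); matched 5.
No augmenting path remains; maximum matching = 5.
König certificate: {L3, L4, R3, R4, R5} is a vertex cover of size 5 (every listed pair touches it), so no matching can be larger.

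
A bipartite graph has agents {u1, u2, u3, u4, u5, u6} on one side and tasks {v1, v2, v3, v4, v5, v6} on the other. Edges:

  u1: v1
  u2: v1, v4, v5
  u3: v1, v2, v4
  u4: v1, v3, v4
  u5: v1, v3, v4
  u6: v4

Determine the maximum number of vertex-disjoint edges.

Unit-capacity flow: source→left, listed edges, right→sink; max matching = max flow.
Augmenting path u1→v1 (+1); matched 1.
Augmenting path u2→v4 (+1); matched 2.
Augmenting path u3→v2 (+1); matched 3.
Augmenting path u4→v3 (+1); matched 4.
Augmenting path u5→v4→u2→v5 (+1); matched 5.
No augmenting path remains; maximum matching = 5.
König certificate: {u2, u3, v1, v3, v4} is a vertex cover of size 5 (every listed pair touches it), so no matching can be larger.

5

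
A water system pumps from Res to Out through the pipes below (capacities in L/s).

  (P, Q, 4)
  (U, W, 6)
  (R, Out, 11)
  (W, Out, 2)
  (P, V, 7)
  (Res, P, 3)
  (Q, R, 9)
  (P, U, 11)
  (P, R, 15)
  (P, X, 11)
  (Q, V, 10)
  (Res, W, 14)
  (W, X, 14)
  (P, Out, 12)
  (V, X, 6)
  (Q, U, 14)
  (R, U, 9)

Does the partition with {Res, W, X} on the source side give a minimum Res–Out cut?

Given cut capacity: 3 + 2 = 5.
Augment Res→P→Out: bottleneck 3, flow now 3.
Augment Res→W→Out: bottleneck 2, flow now 5.
No augmenting path remains; maximum flow = 5.
Cut capacity 5 equals the max flow, so it is a minimum cut.

Yes — it is a minimum cut (capacity 5).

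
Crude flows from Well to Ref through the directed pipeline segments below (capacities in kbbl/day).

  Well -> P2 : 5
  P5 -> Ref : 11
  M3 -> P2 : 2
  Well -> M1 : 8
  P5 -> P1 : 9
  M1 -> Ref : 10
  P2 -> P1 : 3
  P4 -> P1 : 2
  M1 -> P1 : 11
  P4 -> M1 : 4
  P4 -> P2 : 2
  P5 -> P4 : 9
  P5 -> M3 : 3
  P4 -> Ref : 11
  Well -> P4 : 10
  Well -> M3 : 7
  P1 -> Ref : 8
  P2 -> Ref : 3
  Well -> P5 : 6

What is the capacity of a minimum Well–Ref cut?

Augment Well→P5→Ref: bottleneck 6, flow now 6.
Augment Well→P4→Ref: bottleneck 10, flow now 16.
Augment Well→P2→Ref: bottleneck 3, flow now 19.
Augment Well→M1→Ref: bottleneck 8, flow now 27.
Augment Well→P2→P1→Ref: bottleneck 2, flow now 29.
Augment Well→M3→P2→P1→Ref: bottleneck 1, flow now 30.
No augmenting path remains; maximum flow = 30.
By max-flow min-cut, the minimum cut capacity equals the max flow.
In the residual graph, reachable from Well: {Well, M3, P2}.
Min-cut edges: Well→P5 (6), Well→P4 (10), Well→M1 (8), P2→P1 (3), P2→Ref (3); capacity 6 + 10 + 8 + 3 + 3 = 30.

30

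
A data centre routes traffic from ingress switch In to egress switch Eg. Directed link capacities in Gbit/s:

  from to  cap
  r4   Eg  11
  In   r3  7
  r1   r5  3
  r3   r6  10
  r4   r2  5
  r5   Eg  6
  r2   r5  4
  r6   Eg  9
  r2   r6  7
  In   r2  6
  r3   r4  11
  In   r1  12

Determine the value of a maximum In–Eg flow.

Augment In→r1→r5→Eg: bottleneck 3, flow now 3.
Augment In→r2→r5→Eg: bottleneck 3, flow now 6.
Augment In→r2→r6→Eg: bottleneck 3, flow now 9.
Augment In→r3→r4→Eg: bottleneck 7, flow now 16.
No augmenting path remains; maximum flow = 16.
In the residual graph, reachable from In: {In, r1}.
Min-cut edges: In→r2 (6), In→r3 (7), r1→r5 (3); capacity 6 + 7 + 3 = 16.
This cut is saturated, so no flow can exceed 16.

16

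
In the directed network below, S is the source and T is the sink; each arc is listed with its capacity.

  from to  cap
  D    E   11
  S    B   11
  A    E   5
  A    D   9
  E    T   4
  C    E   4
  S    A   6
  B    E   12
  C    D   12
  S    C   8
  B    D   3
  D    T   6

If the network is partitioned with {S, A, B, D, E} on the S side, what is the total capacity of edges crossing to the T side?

18

Edges leaving {S, A, B, D, E}: S→C (8), D→T (6), E→T (4).
Cut capacity = 8 + 6 + 4 = 18.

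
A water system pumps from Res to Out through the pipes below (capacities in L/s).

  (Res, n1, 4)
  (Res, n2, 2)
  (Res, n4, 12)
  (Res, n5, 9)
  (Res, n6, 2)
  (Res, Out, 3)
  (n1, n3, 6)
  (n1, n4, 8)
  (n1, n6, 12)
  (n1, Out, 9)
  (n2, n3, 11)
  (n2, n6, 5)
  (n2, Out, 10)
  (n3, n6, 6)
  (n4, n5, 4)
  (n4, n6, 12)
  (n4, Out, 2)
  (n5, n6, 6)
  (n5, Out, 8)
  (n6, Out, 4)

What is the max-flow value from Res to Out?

23

Augment Res→Out: bottleneck 3, flow now 3.
Augment Res→n1→Out: bottleneck 4, flow now 7.
Augment Res→n2→Out: bottleneck 2, flow now 9.
Augment Res→n4→Out: bottleneck 2, flow now 11.
Augment Res→n5→Out: bottleneck 8, flow now 19.
Augment Res→n6→Out: bottleneck 2, flow now 21.
Augment Res→n4→n6→Out: bottleneck 2, flow now 23.
No augmenting path remains; maximum flow = 23.
In the residual graph, reachable from Res: {Res, n4, n5, n6}.
Min-cut edges: Res→n1 (4), Res→n2 (2), Res→Out (3), n4→Out (2), n5→Out (8), n6→Out (4); capacity 4 + 2 + 3 + 2 + 8 + 4 = 23.
This cut is saturated, so no flow can exceed 23.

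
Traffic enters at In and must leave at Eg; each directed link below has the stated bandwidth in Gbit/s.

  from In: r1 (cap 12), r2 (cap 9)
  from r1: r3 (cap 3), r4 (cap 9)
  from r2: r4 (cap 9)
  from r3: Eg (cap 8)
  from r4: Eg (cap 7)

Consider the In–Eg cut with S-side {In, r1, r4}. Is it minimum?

Given cut capacity: 9 + 3 + 7 = 19.
Augment In→r1→r3→Eg: bottleneck 3, flow now 3.
Augment In→r1→r4→Eg: bottleneck 7, flow now 10.
No augmenting path remains; maximum flow = 10.
In the residual graph, reachable from In: {In, r1, r2, r4}.
Min-cut edges: r1→r3 (3), r4→Eg (7); capacity 3 + 7 = 10.
Cut capacity 19 exceeds the max flow 10, so it is not minimum.

No — its capacity is 19, but the minimum cut has capacity 10.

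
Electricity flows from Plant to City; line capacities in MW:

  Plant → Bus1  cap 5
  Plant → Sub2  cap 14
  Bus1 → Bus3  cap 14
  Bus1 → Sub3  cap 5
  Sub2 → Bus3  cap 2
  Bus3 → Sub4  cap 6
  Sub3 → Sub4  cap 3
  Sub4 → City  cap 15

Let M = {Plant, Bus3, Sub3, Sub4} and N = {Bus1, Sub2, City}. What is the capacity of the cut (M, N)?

34

Edges leaving {Plant, Bus3, Sub3, Sub4}: Plant→Bus1 (5), Plant→Sub2 (14), Sub4→City (15).
Cut capacity = 5 + 14 + 15 = 34.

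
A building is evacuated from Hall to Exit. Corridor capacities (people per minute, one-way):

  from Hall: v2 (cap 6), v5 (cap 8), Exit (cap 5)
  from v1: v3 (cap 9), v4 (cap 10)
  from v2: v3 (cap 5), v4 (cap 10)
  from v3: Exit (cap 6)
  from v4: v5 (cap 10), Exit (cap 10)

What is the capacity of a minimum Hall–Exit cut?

11

Augment Hall→Exit: bottleneck 5, flow now 5.
Augment Hall→v2→v3→Exit: bottleneck 5, flow now 10.
Augment Hall→v2→v4→Exit: bottleneck 1, flow now 11.
No augmenting path remains; maximum flow = 11.
By max-flow min-cut, the minimum cut capacity equals the max flow.
In the residual graph, reachable from Hall: {Hall, v5}.
Min-cut edges: Hall→v2 (6), Hall→Exit (5); capacity 6 + 5 = 11.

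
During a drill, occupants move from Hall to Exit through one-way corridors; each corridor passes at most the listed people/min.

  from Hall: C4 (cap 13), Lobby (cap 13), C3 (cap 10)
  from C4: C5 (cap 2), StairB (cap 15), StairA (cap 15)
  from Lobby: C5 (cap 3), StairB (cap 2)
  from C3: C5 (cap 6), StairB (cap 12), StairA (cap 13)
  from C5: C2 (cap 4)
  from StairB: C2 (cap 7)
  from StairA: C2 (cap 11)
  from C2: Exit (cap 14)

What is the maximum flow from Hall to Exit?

Augment Hall→C4→C5→C2→Exit: bottleneck 2, flow now 2.
Augment Hall→C4→StairB→C2→Exit: bottleneck 7, flow now 9.
Augment Hall→C4→StairA→C2→Exit: bottleneck 4, flow now 13.
Augment Hall→Lobby→C5→C2→Exit: bottleneck 1, flow now 14.
No augmenting path remains; maximum flow = 14.
In the residual graph, reachable from Hall: {Hall, C4, Lobby, C3, C5, StairB, StairA, C2}.
Min-cut edges: C2→Exit (14); capacity 14 = 14.
This cut is saturated, so no flow can exceed 14.

14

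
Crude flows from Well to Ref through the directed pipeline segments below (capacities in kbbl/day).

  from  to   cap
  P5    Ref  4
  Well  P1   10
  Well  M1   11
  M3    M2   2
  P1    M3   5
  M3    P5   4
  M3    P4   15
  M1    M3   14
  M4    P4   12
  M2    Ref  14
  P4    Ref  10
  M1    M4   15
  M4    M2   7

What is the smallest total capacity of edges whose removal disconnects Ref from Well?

Augment Well→P1→M3→M2→Ref: bottleneck 2, flow now 2.
Augment Well→P1→M3→P5→Ref: bottleneck 3, flow now 5.
Augment Well→M1→M3→P5→Ref: bottleneck 1, flow now 6.
Augment Well→M1→M3→P4→Ref: bottleneck 10, flow now 16.
No augmenting path remains; maximum flow = 16.
By max-flow min-cut, the minimum cut capacity equals the max flow.
In the residual graph, reachable from Well: {Well, P1}.
Min-cut edges: Well→M1 (11), P1→M3 (5); capacity 11 + 5 = 16.

16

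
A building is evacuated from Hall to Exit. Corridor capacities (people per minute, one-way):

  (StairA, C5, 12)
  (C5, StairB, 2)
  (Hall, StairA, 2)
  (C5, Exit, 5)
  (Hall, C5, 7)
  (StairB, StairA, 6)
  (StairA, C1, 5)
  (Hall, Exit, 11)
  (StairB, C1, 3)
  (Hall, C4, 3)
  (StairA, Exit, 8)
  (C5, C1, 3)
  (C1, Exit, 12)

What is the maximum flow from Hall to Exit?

20

Augment Hall→Exit: bottleneck 11, flow now 11.
Augment Hall→StairA→Exit: bottleneck 2, flow now 13.
Augment Hall→C5→Exit: bottleneck 5, flow now 18.
Augment Hall→C5→C1→Exit: bottleneck 2, flow now 20.
No augmenting path remains; maximum flow = 20.
In the residual graph, reachable from Hall: {Hall, C4}.
Min-cut edges: Hall→StairA (2), Hall→C5 (7), Hall→Exit (11); capacity 2 + 7 + 11 = 20.
This cut is saturated, so no flow can exceed 20.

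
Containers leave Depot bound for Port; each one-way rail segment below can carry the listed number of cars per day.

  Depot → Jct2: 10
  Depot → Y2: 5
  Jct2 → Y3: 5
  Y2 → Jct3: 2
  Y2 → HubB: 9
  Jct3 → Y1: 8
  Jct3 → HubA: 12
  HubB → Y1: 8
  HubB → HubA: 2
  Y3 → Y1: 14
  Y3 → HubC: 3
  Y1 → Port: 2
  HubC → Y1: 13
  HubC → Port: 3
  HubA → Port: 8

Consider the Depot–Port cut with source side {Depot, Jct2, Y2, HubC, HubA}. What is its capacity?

Edges leaving {Depot, Jct2, Y2, HubC, HubA}: Jct2→Y3 (5), Y2→Jct3 (2), Y2→HubB (9), HubC→Y1 (13), HubC→Port (3), HubA→Port (8).
Cut capacity = 5 + 2 + 9 + 13 + 3 + 8 = 40.

40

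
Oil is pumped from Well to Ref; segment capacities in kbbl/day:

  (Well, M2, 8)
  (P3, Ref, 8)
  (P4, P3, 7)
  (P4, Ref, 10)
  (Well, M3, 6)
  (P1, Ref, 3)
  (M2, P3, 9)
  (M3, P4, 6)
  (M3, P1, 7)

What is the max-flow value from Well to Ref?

14

Augment Well→M3→P1→Ref: bottleneck 3, flow now 3.
Augment Well→M3→P4→Ref: bottleneck 3, flow now 6.
Augment Well→M2→P3→Ref: bottleneck 8, flow now 14.
No augmenting path remains; maximum flow = 14.
In the residual graph, reachable from Well: {Well}.
Min-cut edges: Well→M3 (6), Well→M2 (8); capacity 6 + 8 = 14.
This cut is saturated, so no flow can exceed 14.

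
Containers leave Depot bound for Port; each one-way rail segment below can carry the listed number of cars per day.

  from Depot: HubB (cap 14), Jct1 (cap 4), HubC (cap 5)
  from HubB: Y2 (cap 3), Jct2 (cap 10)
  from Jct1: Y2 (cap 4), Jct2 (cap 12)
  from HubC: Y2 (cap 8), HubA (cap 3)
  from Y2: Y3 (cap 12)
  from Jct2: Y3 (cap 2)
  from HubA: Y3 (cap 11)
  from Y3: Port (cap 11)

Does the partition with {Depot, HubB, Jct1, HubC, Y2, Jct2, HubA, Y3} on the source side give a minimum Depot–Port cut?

Yes — it is a minimum cut (capacity 11).

Given cut capacity: 11 = 11.
Augment Depot→HubB→Y2→Y3→Port: bottleneck 3, flow now 3.
Augment Depot→HubB→Jct2→Y3→Port: bottleneck 2, flow now 5.
Augment Depot→Jct1→Y2→Y3→Port: bottleneck 4, flow now 9.
Augment Depot→HubC→Y2→Y3→Port: bottleneck 2, flow now 11.
No augmenting path remains; maximum flow = 11.
Cut capacity 11 equals the max flow, so it is a minimum cut.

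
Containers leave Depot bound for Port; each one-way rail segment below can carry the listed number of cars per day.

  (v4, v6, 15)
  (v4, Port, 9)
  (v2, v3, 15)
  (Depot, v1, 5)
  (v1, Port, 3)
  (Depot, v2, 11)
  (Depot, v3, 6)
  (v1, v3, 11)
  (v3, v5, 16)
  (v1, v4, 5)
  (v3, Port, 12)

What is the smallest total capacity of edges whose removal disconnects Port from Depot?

17

Augment Depot→v1→Port: bottleneck 3, flow now 3.
Augment Depot→v3→Port: bottleneck 6, flow now 9.
Augment Depot→v1→v3→Port: bottleneck 2, flow now 11.
Augment Depot→v2→v3→Port: bottleneck 4, flow now 15.
Augment Depot→v2→v3→v1→v4→Port: bottleneck 2, flow now 17. (uses reverse residual edge)
No augmenting path remains; maximum flow = 17.
By max-flow min-cut, the minimum cut capacity equals the max flow.
In the residual graph, reachable from Depot: {Depot, v2, v3, v5}.
Min-cut edges: Depot→v1 (5), v3→Port (12); capacity 5 + 12 = 17.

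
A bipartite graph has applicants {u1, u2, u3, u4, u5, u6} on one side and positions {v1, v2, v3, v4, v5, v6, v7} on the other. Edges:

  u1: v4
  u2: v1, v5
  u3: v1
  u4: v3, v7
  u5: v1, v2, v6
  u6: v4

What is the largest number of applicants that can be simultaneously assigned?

5

Unit-capacity flow: source→left, listed edges, right→sink; max matching = max flow.
Augmenting path u1→v4 (+1); matched 1.
Augmenting path u2→v1 (+1); matched 2.
Augmenting path u4→v3 (+1); matched 3.
Augmenting path u5→v2 (+1); matched 4.
Augmenting path u3→v1→u2→v5 (+1); matched 5.
No augmenting path remains; maximum matching = 5.
König certificate: {u2, u3, u4, u5, v4} is a vertex cover of size 5 (every listed pair touches it), so no matching can be larger.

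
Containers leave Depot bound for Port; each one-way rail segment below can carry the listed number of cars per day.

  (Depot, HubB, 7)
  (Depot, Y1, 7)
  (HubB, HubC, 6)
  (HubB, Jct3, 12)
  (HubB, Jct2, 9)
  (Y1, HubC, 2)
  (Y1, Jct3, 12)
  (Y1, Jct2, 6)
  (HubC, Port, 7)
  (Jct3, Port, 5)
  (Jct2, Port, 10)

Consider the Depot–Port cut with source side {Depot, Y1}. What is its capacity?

Edges leaving {Depot, Y1}: Depot→HubB (7), Y1→HubC (2), Y1→Jct3 (12), Y1→Jct2 (6).
Cut capacity = 7 + 2 + 12 + 6 = 27.

27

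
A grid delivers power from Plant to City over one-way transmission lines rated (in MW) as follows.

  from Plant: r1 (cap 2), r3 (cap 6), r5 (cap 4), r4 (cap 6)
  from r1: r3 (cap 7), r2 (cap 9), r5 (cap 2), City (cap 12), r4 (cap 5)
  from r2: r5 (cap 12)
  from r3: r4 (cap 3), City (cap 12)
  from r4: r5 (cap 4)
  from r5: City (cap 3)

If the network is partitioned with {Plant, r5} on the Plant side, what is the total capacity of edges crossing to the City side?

Edges leaving {Plant, r5}: Plant→r1 (2), Plant→r3 (6), Plant→r4 (6), r5→City (3).
Cut capacity = 2 + 6 + 6 + 3 = 17.

17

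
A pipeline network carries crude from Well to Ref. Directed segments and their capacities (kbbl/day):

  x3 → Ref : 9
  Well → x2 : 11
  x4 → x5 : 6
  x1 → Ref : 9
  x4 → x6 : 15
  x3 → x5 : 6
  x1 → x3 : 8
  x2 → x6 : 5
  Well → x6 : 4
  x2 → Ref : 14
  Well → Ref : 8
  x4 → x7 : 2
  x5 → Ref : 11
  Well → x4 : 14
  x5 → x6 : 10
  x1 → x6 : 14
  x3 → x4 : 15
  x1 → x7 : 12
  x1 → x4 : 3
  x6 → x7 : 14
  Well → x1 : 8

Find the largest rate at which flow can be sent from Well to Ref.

Augment Well→Ref: bottleneck 8, flow now 8.
Augment Well→x1→Ref: bottleneck 8, flow now 16.
Augment Well→x2→Ref: bottleneck 11, flow now 27.
Augment Well→x4→x5→Ref: bottleneck 6, flow now 33.
No augmenting path remains; maximum flow = 33.
In the residual graph, reachable from Well: {Well, x4, x6, x7}.
Min-cut edges: Well→x1 (8), Well→x2 (11), Well→Ref (8), x4→x5 (6); capacity 8 + 11 + 8 + 6 = 33.
This cut is saturated, so no flow can exceed 33.

33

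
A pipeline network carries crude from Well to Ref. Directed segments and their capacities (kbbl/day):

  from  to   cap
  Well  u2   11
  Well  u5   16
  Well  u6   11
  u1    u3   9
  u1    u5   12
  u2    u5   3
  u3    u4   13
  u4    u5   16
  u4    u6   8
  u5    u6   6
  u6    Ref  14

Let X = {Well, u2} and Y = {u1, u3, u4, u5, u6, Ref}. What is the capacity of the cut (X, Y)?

Edges leaving {Well, u2}: Well→u5 (16), Well→u6 (11), u2→u5 (3).
Cut capacity = 16 + 11 + 3 = 30.

30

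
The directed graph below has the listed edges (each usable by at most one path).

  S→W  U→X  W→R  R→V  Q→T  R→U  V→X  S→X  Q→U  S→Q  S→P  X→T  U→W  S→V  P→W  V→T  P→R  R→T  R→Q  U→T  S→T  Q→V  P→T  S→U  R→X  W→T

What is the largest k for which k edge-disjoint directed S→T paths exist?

7

Assign every edge capacity 1; by Menger, the answer equals the max flow.
Path S→T (+1); total 1.
Path S→P→T (+1); total 2.
Path S→Q→T (+1); total 3.
Path S→U→T (+1); total 4.
Path S→V→T (+1); total 5.
Path S→W→T (+1); total 6.
Path S→X→T (+1); total 7.
No residual S→T path; max flow = 7.
Certifying cut of size 7: {S→P, S→Q, S→T, S→U, S→V, S→W, S→X}.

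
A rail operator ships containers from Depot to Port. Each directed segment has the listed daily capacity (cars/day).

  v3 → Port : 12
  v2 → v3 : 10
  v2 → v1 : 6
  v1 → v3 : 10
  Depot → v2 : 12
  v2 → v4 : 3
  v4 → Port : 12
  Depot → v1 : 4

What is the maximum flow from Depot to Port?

Augment Depot→v1→v3→Port: bottleneck 4, flow now 4.
Augment Depot→v2→v3→Port: bottleneck 8, flow now 12.
Augment Depot→v2→v4→Port: bottleneck 3, flow now 15.
No augmenting path remains; maximum flow = 15.
In the residual graph, reachable from Depot: {Depot, v1, v2, v3}.
Min-cut edges: v2→v4 (3), v3→Port (12); capacity 3 + 12 = 15.
This cut is saturated, so no flow can exceed 15.

15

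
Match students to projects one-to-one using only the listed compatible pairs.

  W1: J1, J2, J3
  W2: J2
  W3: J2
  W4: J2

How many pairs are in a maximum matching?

2

Unit-capacity flow: source→left, listed edges, right→sink; max matching = max flow.
Augmenting path W1→J1 (+1); matched 1.
Augmenting path W2→J2 (+1); matched 2.
No augmenting path remains; maximum matching = 2.
König certificate: {W1, J2} is a vertex cover of size 2 (every listed pair touches it), so no matching can be larger.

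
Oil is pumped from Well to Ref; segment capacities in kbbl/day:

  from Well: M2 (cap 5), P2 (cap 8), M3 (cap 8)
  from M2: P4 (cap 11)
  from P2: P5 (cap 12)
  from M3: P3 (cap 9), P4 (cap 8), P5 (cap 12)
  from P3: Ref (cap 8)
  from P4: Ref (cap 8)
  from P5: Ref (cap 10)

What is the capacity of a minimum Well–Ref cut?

Augment Well→M2→P4→Ref: bottleneck 5, flow now 5.
Augment Well→P2→P5→Ref: bottleneck 8, flow now 13.
Augment Well→M3→P3→Ref: bottleneck 8, flow now 21.
No augmenting path remains; maximum flow = 21.
By max-flow min-cut, the minimum cut capacity equals the max flow.
In the residual graph, reachable from Well: {Well}.
Min-cut edges: Well→M2 (5), Well→P2 (8), Well→M3 (8); capacity 5 + 8 + 8 = 21.

21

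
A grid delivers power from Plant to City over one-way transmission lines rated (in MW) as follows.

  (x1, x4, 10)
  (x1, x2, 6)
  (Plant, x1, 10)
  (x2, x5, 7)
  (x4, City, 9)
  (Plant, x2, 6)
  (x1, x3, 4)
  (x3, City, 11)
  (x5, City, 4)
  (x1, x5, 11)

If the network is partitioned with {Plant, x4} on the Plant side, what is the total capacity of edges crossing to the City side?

25

Edges leaving {Plant, x4}: Plant→x1 (10), Plant→x2 (6), x4→City (9).
Cut capacity = 10 + 6 + 9 = 25.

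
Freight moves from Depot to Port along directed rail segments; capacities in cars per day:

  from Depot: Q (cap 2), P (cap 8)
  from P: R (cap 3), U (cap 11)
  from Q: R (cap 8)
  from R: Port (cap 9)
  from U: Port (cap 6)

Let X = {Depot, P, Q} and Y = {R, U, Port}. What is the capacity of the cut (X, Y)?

22

Edges leaving {Depot, P, Q}: P→R (3), P→U (11), Q→R (8).
Cut capacity = 3 + 11 + 8 = 22.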